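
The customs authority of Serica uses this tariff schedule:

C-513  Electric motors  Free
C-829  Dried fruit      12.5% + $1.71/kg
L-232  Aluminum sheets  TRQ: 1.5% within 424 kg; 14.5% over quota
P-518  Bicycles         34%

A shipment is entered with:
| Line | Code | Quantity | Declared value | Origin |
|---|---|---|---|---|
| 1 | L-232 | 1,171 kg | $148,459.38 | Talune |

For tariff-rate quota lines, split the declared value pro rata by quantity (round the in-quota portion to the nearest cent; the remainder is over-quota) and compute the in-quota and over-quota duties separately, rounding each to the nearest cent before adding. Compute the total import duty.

Line 1 (L-232, Talune, 1,171 kg, $148,459.38):
Code L-232 is under a tariff-rate quota (threshold 424 kg). In-quota: 424 kg at 1.5%; over-quota: 747 kg at 14.5%.
Pro-rata value split: in-quota = $148,459.38 × 424/1,171 = $53,754.72; over-quota = $148,459.38 − $53,754.72 = $94,704.66.
In-quota duty = $53,754.72 × 1.5% = $806.32. Over-quota duty = $94,704.66 × 14.5% = $13,732.18.
Line duty = $806.32 + $13,732.18 = $14,538.50.

$14,538.50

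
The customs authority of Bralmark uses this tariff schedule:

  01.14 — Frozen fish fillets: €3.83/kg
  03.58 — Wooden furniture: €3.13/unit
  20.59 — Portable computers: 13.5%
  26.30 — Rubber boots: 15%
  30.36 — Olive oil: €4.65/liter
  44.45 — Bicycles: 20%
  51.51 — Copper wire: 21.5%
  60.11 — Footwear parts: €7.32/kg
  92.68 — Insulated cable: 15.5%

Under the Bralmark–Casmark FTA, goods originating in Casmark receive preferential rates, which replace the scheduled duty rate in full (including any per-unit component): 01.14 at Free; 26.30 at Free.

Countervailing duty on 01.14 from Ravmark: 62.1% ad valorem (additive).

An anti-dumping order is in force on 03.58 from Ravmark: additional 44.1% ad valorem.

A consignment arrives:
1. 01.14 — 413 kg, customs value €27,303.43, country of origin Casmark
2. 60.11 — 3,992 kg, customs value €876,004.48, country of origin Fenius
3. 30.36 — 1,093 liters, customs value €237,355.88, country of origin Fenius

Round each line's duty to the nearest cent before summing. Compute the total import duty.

Line 1 (01.14, Casmark, 413 kg, €27,303.43):
Base rate for 01.14 is €3.83/kg.
Origin Casmark qualifies under the Bralmark–Casmark agreement and 01.14 is covered: preferential rate Free applies instead.
The additional-duty order on 01.14 targets Ravmark, not Casmark; it does not apply.
Duty = €27,303.43 × 0% = €0.00.
Line 2 (60.11, Fenius, 3,992 kg, €876,004.48):
Base rate for 60.11 is €7.32/kg.
Duty = 3,992 × €7.32 = €29,221.44.
Line 3 (30.36, Fenius, 1,093 liters, €237,355.88):
Base rate for 30.36 is €4.65/liter.
Duty = 1,093 × €4.65 = €5,082.45.
Total = €0.00 + €29,221.44 + €5,082.45 = €34,303.89.

€34,303.89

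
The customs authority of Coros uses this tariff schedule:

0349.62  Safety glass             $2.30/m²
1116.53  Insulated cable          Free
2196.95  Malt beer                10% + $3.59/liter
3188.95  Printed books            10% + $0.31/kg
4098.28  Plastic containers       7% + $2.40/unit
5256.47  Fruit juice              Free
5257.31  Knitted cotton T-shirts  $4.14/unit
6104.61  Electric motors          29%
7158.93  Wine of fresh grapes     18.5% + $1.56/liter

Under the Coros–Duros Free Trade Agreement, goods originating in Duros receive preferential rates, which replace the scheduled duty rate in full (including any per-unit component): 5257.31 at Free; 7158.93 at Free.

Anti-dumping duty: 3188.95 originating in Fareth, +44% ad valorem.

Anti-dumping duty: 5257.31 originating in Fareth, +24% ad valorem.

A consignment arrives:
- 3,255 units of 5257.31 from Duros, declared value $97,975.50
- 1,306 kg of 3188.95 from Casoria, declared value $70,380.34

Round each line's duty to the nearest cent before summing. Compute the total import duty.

Line 1 (5257.31, Duros, 3,255 units, $97,975.50):
Base rate for 5257.31 is $4.14/unit.
Origin Duros qualifies under the Coros–Duros agreement and 5257.31 is covered: preferential rate Free applies instead.
The additional-duty order on 5257.31 targets Fareth, not Duros; it does not apply.
Duty = $97,975.50 × 0% = $0.00.
Line 2 (3188.95, Casoria, 1,306 kg, $70,380.34):
Base rate for 3188.95 is 10% + $0.31/kg.
The additional-duty order on 3188.95 targets Fareth, not Casoria; it does not apply.
Duty = $70,380.34 × 10% + 1,306 × $0.31 = $7,442.89.
Total = $0.00 + $7,442.89 = $7,442.89.

$7,442.89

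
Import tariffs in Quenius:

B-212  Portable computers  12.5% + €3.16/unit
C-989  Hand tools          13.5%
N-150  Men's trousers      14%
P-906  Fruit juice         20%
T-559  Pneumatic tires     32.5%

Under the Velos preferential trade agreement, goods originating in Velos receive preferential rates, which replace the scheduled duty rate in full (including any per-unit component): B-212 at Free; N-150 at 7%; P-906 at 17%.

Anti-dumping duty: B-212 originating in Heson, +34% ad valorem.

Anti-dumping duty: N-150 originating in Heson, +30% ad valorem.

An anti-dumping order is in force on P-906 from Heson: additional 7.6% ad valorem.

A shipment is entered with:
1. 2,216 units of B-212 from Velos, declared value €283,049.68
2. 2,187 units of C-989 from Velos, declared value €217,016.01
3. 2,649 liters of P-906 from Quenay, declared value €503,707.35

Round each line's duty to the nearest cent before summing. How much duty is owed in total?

€130,038.63

Line 1 (B-212, Velos, 2,216 units, €283,049.68):
Base rate for B-212 is 12.5% + €3.16/unit.
Origin Velos qualifies under the Quenius–Velos agreement and B-212 is covered: preferential rate Free applies instead.
The additional-duty order on B-212 targets Heson, not Velos; it does not apply.
Duty = €283,049.68 × 0% = €0.00.
Line 2 (C-989, Velos, 2,187 units, €217,016.01):
Base rate for C-989 is 13.5%.
Origin Velos is the FTA partner but C-989 is not on the preference list; base rate stands.
Duty = €217,016.01 × 13.5% = €29,297.16.
Line 3 (P-906, Quenay, 2,649 liters, €503,707.35):
Base rate for P-906 is 20%.
P-906 has an FTA preferential rate, but origin Quenay is not Velos; base rate stands.
The additional-duty order on P-906 targets Heson, not Quenay; it does not apply.
Duty = €503,707.35 × 20% = €100,741.47.
Total = €0.00 + €29,297.16 + €100,741.47 = €130,038.63.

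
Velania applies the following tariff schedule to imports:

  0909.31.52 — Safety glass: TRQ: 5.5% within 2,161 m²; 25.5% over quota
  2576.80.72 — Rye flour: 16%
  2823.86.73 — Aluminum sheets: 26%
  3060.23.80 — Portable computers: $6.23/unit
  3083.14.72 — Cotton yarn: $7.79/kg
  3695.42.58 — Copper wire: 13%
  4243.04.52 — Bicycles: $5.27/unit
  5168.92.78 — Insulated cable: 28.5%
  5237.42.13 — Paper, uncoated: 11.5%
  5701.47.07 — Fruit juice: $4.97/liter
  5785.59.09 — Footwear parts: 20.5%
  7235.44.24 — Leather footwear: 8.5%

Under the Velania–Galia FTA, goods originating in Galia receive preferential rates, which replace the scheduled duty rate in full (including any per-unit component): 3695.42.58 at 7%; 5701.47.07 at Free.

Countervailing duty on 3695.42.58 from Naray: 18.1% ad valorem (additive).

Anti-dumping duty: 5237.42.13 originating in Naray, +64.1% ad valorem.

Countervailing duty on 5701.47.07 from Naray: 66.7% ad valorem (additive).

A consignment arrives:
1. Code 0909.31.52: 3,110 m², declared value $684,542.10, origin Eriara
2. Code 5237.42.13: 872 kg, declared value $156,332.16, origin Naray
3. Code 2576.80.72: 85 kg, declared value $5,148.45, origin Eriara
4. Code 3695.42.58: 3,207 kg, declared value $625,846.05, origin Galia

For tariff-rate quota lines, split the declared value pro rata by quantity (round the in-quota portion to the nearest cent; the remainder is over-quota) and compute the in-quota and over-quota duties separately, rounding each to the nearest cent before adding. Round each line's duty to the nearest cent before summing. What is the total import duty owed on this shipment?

$242,246.77

Line 1 (0909.31.52, Eriara, 3,110 m², $684,542.10):
Code 0909.31.52 is under a tariff-rate quota (threshold 2,161 m²). In-quota: 2,161 m² at 5.5%; over-quota: 949 m² at 25.5%.
Pro-rata value split: in-quota = $684,542.10 × 2,161/3,110 = $475,657.71; over-quota = $684,542.10 − $475,657.71 = $208,884.39.
In-quota duty = $475,657.71 × 5.5% = $26,161.17. Over-quota duty = $208,884.39 × 25.5% = $53,265.52.
Line duty = $26,161.17 + $53,265.52 = $79,426.69.
Line 2 (5237.42.13, Naray, 872 kg, $156,332.16):
Base rate for 5237.42.13 is 11.5%.
Additional duty on 5237.42.13 from Naray: +64.1%. Applied ad valorem rate: 11.5% + 64.1% = 75.6%.
Duty = $156,332.16 × 75.6% = $118,187.11.
Line 3 (2576.80.72, Eriara, 85 kg, $5,148.45):
Base rate for 2576.80.72 is 16%.
Duty = $5,148.45 × 16% = $823.75.
Line 4 (3695.42.58, Galia, 3,207 kg, $625,846.05):
Base rate for 3695.42.58 is 13%.
Origin Galia qualifies under the Velania–Galia agreement and 3695.42.58 is covered: preferential rate 7% applies instead.
The additional-duty order on 3695.42.58 targets Naray, not Galia; it does not apply.
Duty = $625,846.05 × 7% = $43,809.22.
Total = $79,426.69 + $118,187.11 + $823.75 + $43,809.22 = $242,246.77.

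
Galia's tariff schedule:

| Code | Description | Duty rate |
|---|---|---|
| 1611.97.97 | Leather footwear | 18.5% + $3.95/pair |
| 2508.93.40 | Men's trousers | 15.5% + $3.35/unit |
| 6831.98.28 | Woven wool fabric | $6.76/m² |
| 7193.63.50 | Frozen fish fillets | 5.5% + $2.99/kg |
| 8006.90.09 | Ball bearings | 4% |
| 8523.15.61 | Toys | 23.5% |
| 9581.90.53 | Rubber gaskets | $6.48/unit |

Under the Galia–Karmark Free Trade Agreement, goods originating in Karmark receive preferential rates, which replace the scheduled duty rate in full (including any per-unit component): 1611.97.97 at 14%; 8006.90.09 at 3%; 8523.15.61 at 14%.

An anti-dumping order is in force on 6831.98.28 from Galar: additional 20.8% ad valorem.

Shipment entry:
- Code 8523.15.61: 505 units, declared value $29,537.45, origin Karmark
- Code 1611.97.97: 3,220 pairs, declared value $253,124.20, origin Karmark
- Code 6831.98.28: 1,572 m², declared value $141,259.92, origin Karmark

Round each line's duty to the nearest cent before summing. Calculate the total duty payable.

Line 1 (8523.15.61, Karmark, 505 units, $29,537.45):
Base rate for 8523.15.61 is 23.5%.
Origin Karmark qualifies under the Galia–Karmark agreement and 8523.15.61 is covered: preferential rate 14% applies instead.
Duty = $29,537.45 × 14% = $4,135.24.
Line 2 (1611.97.97, Karmark, 3,220 pairs, $253,124.20):
Base rate for 1611.97.97 is 18.5% + $3.95/pair.
Origin Karmark qualifies under the Galia–Karmark agreement and 1611.97.97 is covered: preferential rate 14% applies instead.
Duty = $253,124.20 × 14% = $35,437.39.
Line 3 (6831.98.28, Karmark, 1,572 m², $141,259.92):
Base rate for 6831.98.28 is $6.76/m².
Origin Karmark is the FTA partner but 6831.98.28 is not on the preference list; base rate stands.
The additional-duty order on 6831.98.28 targets Galar, not Karmark; it does not apply.
Duty = 1,572 × $6.76 = $10,626.72.
Total = $4,135.24 + $35,437.39 + $10,626.72 = $50,199.35.

$50,199.35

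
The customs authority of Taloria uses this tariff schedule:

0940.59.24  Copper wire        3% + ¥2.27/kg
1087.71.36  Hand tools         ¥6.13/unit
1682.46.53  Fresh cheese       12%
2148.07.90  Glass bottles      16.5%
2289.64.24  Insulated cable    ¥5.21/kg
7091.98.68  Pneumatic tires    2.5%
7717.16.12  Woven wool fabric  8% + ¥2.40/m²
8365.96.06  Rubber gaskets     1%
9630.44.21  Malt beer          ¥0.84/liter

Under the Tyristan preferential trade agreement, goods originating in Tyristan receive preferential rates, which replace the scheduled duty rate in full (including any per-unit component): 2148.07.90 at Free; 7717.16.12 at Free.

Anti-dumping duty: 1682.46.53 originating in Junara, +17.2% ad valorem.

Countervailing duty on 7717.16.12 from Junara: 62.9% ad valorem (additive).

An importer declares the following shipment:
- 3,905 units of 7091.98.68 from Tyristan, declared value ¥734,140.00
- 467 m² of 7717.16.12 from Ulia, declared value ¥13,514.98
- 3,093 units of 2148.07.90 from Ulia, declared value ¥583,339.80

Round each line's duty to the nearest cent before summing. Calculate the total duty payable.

Line 1 (7091.98.68, Tyristan, 3,905 units, ¥734,140.00):
Base rate for 7091.98.68 is 2.5%.
Origin Tyristan is the FTA partner but 7091.98.68 is not on the preference list; base rate stands.
Duty = ¥734,140.00 × 2.5% = ¥18,353.50.
Line 2 (7717.16.12, Ulia, 467 m², ¥13,514.98):
Base rate for 7717.16.12 is 8% + ¥2.40/m².
7717.16.12 has an FTA preferential rate, but origin Ulia is not Tyristan; base rate stands.
The additional-duty order on 7717.16.12 targets Junara, not Ulia; it does not apply.
Duty = ¥13,514.98 × 8% + 467 × ¥2.40 = ¥2,202.00.
Line 3 (2148.07.90, Ulia, 3,093 units, ¥583,339.80):
Base rate for 2148.07.90 is 16.5%.
2148.07.90 has an FTA preferential rate, but origin Ulia is not Tyristan; base rate stands.
Duty = ¥583,339.80 × 16.5% = ¥96,251.07.
Total = ¥18,353.50 + ¥2,202.00 + ¥96,251.07 = ¥116,806.57.

¥116,806.57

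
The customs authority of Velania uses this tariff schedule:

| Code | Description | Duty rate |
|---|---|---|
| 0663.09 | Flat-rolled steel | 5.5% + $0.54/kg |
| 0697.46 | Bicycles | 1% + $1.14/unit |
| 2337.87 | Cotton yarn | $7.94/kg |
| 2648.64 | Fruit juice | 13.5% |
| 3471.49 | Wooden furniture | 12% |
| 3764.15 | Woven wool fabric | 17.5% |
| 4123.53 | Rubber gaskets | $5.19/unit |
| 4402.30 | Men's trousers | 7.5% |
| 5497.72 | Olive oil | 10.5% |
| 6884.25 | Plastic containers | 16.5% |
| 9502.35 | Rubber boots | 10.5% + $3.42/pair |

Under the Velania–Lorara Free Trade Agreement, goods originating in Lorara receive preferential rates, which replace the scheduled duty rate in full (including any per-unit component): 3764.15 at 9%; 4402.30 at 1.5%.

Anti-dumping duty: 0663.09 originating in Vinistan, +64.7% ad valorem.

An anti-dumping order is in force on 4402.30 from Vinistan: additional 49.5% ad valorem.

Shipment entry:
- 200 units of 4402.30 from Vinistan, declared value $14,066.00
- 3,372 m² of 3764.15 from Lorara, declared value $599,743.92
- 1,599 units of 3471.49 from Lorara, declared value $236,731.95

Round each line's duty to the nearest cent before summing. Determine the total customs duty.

Line 1 (4402.30, Vinistan, 200 units, $14,066.00):
Base rate for 4402.30 is 7.5%.
4402.30 has an FTA preferential rate, but origin Vinistan is not Lorara; base rate stands.
Additional duty on 4402.30 from Vinistan: +49.5%. Applied ad valorem rate: 7.5% + 49.5% = 57%.
Duty = $14,066.00 × 57% = $8,017.62.
Line 2 (3764.15, Lorara, 3,372 m², $599,743.92):
Base rate for 3764.15 is 17.5%.
Origin Lorara qualifies under the Velania–Lorara agreement and 3764.15 is covered: preferential rate 9% applies instead.
Duty = $599,743.92 × 9% = $53,976.95.
Line 3 (3471.49, Lorara, 1,599 units, $236,731.95):
Base rate for 3471.49 is 12%.
Origin Lorara is the FTA partner but 3471.49 is not on the preference list; base rate stands.
Duty = $236,731.95 × 12% = $28,407.83.
Total = $8,017.62 + $53,976.95 + $28,407.83 = $90,402.40.

$90,402.40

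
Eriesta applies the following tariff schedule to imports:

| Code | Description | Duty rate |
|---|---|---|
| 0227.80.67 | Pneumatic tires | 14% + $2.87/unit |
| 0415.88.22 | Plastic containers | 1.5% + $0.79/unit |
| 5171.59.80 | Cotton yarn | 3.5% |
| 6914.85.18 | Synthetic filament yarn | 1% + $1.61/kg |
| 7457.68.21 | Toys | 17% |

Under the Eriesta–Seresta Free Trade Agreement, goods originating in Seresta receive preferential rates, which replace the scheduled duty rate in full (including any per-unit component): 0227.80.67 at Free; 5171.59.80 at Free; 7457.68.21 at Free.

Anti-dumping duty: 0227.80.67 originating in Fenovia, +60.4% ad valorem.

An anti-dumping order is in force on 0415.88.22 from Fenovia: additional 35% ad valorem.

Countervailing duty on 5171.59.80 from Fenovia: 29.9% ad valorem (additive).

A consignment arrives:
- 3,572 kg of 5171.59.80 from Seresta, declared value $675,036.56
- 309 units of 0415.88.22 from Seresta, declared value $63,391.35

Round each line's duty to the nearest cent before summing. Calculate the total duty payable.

Line 1 (5171.59.80, Seresta, 3,572 kg, $675,036.56):
Base rate for 5171.59.80 is 3.5%.
Origin Seresta qualifies under the Eriesta–Seresta agreement and 5171.59.80 is covered: preferential rate Free applies instead.
The additional-duty order on 5171.59.80 targets Fenovia, not Seresta; it does not apply.
Duty = $675,036.56 × 0% = $0.00.
Line 2 (0415.88.22, Seresta, 309 units, $63,391.35):
Base rate for 0415.88.22 is 1.5% + $0.79/unit.
Origin Seresta is the FTA partner but 0415.88.22 is not on the preference list; base rate stands.
The additional-duty order on 0415.88.22 targets Fenovia, not Seresta; it does not apply.
Duty = $63,391.35 × 1.5% + 309 × $0.79 = $1,194.98.
Total = $0.00 + $1,194.98 = $1,194.98.

$1,194.98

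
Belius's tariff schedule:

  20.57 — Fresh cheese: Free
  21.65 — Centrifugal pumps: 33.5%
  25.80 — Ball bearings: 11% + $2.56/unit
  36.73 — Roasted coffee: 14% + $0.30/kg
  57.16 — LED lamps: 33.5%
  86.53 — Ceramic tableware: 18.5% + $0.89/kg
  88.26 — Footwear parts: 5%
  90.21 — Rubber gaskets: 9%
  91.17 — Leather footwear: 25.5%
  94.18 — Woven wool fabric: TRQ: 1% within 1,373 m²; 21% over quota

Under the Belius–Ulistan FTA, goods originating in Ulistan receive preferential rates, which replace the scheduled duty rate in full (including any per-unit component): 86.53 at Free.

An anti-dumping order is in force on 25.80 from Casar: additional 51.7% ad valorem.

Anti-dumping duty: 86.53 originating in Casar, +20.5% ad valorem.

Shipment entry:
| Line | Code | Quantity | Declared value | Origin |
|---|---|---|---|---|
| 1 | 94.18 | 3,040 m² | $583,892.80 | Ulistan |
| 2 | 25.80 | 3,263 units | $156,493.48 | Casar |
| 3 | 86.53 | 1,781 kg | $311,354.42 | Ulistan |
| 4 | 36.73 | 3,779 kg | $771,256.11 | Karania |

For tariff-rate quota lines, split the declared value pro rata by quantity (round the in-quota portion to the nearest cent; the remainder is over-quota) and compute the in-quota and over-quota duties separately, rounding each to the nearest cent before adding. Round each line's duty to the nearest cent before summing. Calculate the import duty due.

$285,459.31

Line 1 (94.18, Ulistan, 3,040 m², $583,892.80):
Code 94.18 is under a tariff-rate quota (threshold 1,373 m²). In-quota: 1,373 m² at 1%; over-quota: 1,667 m² at 21%.
Pro-rata value split: in-quota = $583,892.80 × 1,373/3,040 = $263,712.11; over-quota = $583,892.80 − $263,712.11 = $320,180.69.
In-quota duty = $263,712.11 × 1% = $2,637.12. Over-quota duty = $320,180.69 × 21% = $67,237.94.
Line duty = $2,637.12 + $67,237.94 = $69,875.06.
Line 2 (25.80, Casar, 3,263 units, $156,493.48):
Base rate for 25.80 is 11% + $2.56/unit.
Additional duty on 25.80 from Casar: +51.7%. Applied ad valorem rate: 11% + 51.7% = 62.7%.
Duty = $156,493.48 × 62.7% + 3,263 × $2.56 = $106,474.69.
Line 3 (86.53, Ulistan, 1,781 kg, $311,354.42):
Base rate for 86.53 is 18.5% + $0.89/kg.
Origin Ulistan qualifies under the Belius–Ulistan agreement and 86.53 is covered: preferential rate Free applies instead.
The additional-duty order on 86.53 targets Casar, not Ulistan; it does not apply.
Duty = $311,354.42 × 0% = $0.00.
Line 4 (36.73, Karania, 3,779 kg, $771,256.11):
Base rate for 36.73 is 14% + $0.30/kg.
Duty = $771,256.11 × 14% + 3,779 × $0.30 = $109,109.56.
Total = $69,875.06 + $106,474.69 + $0.00 + $109,109.56 = $285,459.31.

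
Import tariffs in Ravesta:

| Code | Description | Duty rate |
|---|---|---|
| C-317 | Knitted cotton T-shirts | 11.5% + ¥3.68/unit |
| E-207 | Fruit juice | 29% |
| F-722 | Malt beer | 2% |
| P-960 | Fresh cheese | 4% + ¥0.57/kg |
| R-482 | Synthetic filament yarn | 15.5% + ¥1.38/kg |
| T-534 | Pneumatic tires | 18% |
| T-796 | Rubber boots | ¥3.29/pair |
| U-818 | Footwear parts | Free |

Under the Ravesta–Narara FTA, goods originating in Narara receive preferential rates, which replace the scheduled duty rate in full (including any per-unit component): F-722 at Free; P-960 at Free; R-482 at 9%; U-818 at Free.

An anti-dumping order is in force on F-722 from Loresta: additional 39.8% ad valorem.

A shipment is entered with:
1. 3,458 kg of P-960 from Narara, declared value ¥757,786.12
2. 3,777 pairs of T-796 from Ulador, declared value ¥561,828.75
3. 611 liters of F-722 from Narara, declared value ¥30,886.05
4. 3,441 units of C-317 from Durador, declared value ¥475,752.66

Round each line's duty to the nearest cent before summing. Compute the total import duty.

¥79,800.77

Line 1 (P-960, Narara, 3,458 kg, ¥757,786.12):
Base rate for P-960 is 4% + ¥0.57/kg.
Origin Narara qualifies under the Ravesta–Narara agreement and P-960 is covered: preferential rate Free applies instead.
Duty = ¥757,786.12 × 0% = ¥0.00.
Line 2 (T-796, Ulador, 3,777 pairs, ¥561,828.75):
Base rate for T-796 is ¥3.29/pair.
Duty = 3,777 × ¥3.29 = ¥12,426.33.
Line 3 (F-722, Narara, 611 liters, ¥30,886.05):
Base rate for F-722 is 2%.
Origin Narara qualifies under the Ravesta–Narara agreement and F-722 is covered: preferential rate Free applies instead.
The additional-duty order on F-722 targets Loresta, not Narara; it does not apply.
Duty = ¥30,886.05 × 0% = ¥0.00.
Line 4 (C-317, Durador, 3,441 units, ¥475,752.66):
Base rate for C-317 is 11.5% + ¥3.68/unit.
Duty = ¥475,752.66 × 11.5% + 3,441 × ¥3.68 = ¥67,374.44.
Total = ¥0.00 + ¥12,426.33 + ¥0.00 + ¥67,374.44 = ¥79,800.77.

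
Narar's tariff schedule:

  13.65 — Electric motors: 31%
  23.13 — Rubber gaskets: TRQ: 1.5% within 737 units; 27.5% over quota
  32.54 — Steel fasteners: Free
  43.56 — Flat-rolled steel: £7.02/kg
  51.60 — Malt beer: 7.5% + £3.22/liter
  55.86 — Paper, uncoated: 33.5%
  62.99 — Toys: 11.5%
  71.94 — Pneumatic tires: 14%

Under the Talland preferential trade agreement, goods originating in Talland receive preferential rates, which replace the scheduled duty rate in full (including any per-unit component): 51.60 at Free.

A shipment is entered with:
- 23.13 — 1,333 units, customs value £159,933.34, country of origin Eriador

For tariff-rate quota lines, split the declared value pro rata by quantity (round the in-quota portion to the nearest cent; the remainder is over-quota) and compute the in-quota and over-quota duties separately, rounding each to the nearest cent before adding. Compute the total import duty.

Line 1 (23.13, Eriador, 1,333 units, £159,933.34):
Code 23.13 is under a tariff-rate quota (threshold 737 units). In-quota: 737 units at 1.5%; over-quota: 596 units at 27.5%.
Pro-rata value split: in-quota = £159,933.34 × 737/1,333 = £88,425.26; over-quota = £159,933.34 − £88,425.26 = £71,508.08.
In-quota duty = £88,425.26 × 1.5% = £1,326.38. Over-quota duty = £71,508.08 × 27.5% = £19,664.72.
Line duty = £1,326.38 + £19,664.72 = £20,991.10.

£20,991.10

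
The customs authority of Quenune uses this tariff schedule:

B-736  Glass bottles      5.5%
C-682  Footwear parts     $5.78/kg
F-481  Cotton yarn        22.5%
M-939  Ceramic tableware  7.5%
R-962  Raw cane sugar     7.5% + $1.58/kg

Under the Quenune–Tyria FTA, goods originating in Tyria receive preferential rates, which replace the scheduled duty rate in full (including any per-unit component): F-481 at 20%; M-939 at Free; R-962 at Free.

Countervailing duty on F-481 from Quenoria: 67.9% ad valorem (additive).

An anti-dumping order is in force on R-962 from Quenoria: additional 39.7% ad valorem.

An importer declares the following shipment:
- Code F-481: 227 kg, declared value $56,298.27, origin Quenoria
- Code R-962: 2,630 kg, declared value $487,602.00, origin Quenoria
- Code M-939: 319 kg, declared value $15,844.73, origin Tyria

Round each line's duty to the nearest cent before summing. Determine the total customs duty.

$285,197.18

Line 1 (F-481, Quenoria, 227 kg, $56,298.27):
Base rate for F-481 is 22.5%.
F-481 has an FTA preferential rate, but origin Quenoria is not Tyria; base rate stands.
Additional duty on F-481 from Quenoria: +67.9%. Applied ad valorem rate: 22.5% + 67.9% = 90.4%.
Duty = $56,298.27 × 90.4% = $50,893.64.
Line 2 (R-962, Quenoria, 2,630 kg, $487,602.00):
Base rate for R-962 is 7.5% + $1.58/kg.
R-962 has an FTA preferential rate, but origin Quenoria is not Tyria; base rate stands.
Additional duty on R-962 from Quenoria: +39.7%. Applied ad valorem rate: 7.5% + 39.7% = 47.2%.
Duty = $487,602.00 × 47.2% + 2,630 × $1.58 = $234,303.54.
Line 3 (M-939, Tyria, 319 kg, $15,844.73):
Base rate for M-939 is 7.5%.
Origin Tyria qualifies under the Quenune–Tyria agreement and M-939 is covered: preferential rate Free applies instead.
Duty = $15,844.73 × 0% = $0.00.
Total = $50,893.64 + $234,303.54 + $0.00 = $285,197.18.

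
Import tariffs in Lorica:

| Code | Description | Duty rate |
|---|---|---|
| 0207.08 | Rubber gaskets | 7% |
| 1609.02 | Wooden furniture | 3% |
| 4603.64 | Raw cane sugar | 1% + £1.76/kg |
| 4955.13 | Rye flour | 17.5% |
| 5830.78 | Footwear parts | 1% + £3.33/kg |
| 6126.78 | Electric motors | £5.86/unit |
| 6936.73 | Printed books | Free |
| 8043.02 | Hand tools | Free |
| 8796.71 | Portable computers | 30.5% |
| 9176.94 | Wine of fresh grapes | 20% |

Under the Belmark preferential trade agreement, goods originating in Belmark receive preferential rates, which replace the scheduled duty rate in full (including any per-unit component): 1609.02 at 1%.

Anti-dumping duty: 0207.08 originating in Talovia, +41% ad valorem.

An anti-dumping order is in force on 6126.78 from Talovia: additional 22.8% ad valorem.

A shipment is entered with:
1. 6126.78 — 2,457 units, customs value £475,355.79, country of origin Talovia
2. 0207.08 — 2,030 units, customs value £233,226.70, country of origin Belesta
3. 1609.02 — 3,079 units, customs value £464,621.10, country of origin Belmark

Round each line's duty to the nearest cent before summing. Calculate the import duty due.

Line 1 (6126.78, Talovia, 2,457 units, £475,355.79):
Base rate for 6126.78 is £5.86/unit.
Additional duty on 6126.78 from Talovia: +22.8% ad valorem. Applied ad valorem rate = 22.8%.
Duty = £475,355.79 × 22.8% + 2,457 × £5.86 = £122,779.14.
Line 2 (0207.08, Belesta, 2,030 units, £233,226.70):
Base rate for 0207.08 is 7%.
The additional-duty order on 0207.08 targets Talovia, not Belesta; it does not apply.
Duty = £233,226.70 × 7% = £16,325.87.
Line 3 (1609.02, Belmark, 3,079 units, £464,621.10):
Base rate for 1609.02 is 3%.
Origin Belmark qualifies under the Lorica–Belmark agreement and 1609.02 is covered: preferential rate 1% applies instead.
Duty = £464,621.10 × 1% = £4,646.21.
Total = £122,779.14 + £16,325.87 + £4,646.21 = £143,751.22.

£143,751.22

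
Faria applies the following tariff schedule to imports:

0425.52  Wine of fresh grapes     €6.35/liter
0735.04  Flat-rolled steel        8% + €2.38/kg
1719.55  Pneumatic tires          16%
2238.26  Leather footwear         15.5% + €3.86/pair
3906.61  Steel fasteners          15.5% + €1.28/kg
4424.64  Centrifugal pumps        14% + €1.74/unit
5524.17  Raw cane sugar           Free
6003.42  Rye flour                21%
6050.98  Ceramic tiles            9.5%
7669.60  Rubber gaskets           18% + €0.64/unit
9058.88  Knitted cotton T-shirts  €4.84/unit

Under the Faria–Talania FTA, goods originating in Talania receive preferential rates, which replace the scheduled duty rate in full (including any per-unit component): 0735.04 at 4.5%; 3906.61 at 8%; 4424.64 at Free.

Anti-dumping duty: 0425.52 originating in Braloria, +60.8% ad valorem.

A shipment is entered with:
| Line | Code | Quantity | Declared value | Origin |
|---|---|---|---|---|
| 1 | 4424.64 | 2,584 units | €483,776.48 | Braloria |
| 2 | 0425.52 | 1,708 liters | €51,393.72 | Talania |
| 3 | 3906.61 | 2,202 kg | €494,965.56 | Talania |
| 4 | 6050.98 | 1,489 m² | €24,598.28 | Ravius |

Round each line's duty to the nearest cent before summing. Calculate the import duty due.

Line 1 (4424.64, Braloria, 2,584 units, €483,776.48):
Base rate for 4424.64 is 14% + €1.74/unit.
4424.64 has an FTA preferential rate, but origin Braloria is not Talania; base rate stands.
Duty = €483,776.48 × 14% + 2,584 × €1.74 = €72,224.87.
Line 2 (0425.52, Talania, 1,708 liters, €51,393.72):
Base rate for 0425.52 is €6.35/liter.
Origin Talania is the FTA partner but 0425.52 is not on the preference list; base rate stands.
The additional-duty order on 0425.52 targets Braloria, not Talania; it does not apply.
Duty = 1,708 × €6.35 = €10,845.80.
Line 3 (3906.61, Talania, 2,202 kg, €494,965.56):
Base rate for 3906.61 is 15.5% + €1.28/kg.
Origin Talania qualifies under the Faria–Talania agreement and 3906.61 is covered: preferential rate 8% applies instead.
Duty = €494,965.56 × 8% = €39,597.24.
Line 4 (6050.98, Ravius, 1,489 m², €24,598.28):
Base rate for 6050.98 is 9.5%.
Duty = €24,598.28 × 9.5% = €2,336.84.
Total = €72,224.87 + €10,845.80 + €39,597.24 + €2,336.84 = €125,004.75.

€125,004.75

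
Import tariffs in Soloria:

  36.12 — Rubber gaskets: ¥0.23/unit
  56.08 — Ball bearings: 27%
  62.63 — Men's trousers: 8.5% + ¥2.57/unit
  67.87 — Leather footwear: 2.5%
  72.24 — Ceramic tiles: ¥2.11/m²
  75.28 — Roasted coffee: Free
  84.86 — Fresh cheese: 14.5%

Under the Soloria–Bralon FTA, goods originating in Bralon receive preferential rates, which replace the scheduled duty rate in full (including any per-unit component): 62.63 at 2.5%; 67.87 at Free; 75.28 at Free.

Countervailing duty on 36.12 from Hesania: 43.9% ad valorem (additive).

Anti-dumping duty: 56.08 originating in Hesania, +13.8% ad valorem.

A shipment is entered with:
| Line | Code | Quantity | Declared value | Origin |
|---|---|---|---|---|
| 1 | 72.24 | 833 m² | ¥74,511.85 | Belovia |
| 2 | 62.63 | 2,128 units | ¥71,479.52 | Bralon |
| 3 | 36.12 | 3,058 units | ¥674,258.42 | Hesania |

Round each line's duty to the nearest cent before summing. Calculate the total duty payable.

Line 1 (72.24, Belovia, 833 m², ¥74,511.85):
Base rate for 72.24 is ¥2.11/m².
Duty = 833 × ¥2.11 = ¥1,757.63.
Line 2 (62.63, Bralon, 2,128 units, ¥71,479.52):
Base rate for 62.63 is 8.5% + ¥2.57/unit.
Origin Bralon qualifies under the Soloria–Bralon agreement and 62.63 is covered: preferential rate 2.5% applies instead.
Duty = ¥71,479.52 × 2.5% = ¥1,786.99.
Line 3 (36.12, Hesania, 3,058 units, ¥674,258.42):
Base rate for 36.12 is ¥0.23/unit.
Additional duty on 36.12 from Hesania: +43.9% ad valorem. Applied ad valorem rate = 43.9%.
Duty = ¥674,258.42 × 43.9% + 3,058 × ¥0.23 = ¥296,702.79.
Total = ¥1,757.63 + ¥1,786.99 + ¥296,702.79 = ¥300,247.41.

¥300,247.41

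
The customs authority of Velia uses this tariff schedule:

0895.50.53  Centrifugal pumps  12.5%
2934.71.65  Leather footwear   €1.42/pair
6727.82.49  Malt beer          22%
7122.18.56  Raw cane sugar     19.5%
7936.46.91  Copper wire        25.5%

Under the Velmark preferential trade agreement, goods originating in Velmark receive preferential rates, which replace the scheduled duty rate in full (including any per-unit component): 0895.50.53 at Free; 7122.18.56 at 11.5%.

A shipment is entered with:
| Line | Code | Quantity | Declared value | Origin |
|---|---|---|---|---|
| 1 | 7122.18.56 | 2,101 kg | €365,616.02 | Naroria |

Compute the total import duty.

€71,295.12

Line 1 (7122.18.56, Naroria, 2,101 kg, €365,616.02):
Base rate for 7122.18.56 is 19.5%.
7122.18.56 has an FTA preferential rate, but origin Naroria is not Velmark; base rate stands.
Duty = €365,616.02 × 19.5% = €71,295.12.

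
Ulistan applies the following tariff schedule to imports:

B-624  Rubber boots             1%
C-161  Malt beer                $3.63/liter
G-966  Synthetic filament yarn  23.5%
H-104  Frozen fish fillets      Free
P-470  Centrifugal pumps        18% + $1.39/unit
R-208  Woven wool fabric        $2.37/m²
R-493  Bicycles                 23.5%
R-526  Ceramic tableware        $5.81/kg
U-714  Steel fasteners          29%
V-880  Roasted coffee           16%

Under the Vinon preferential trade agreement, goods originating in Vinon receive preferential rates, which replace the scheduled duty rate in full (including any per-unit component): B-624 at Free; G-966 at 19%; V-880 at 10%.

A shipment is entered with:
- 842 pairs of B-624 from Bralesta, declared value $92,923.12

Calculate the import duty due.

$929.23

Line 1 (B-624, Bralesta, 842 pairs, $92,923.12):
Base rate for B-624 is 1%.
B-624 has an FTA preferential rate, but origin Bralesta is not Vinon; base rate stands.
Duty = $92,923.12 × 1% = $929.23.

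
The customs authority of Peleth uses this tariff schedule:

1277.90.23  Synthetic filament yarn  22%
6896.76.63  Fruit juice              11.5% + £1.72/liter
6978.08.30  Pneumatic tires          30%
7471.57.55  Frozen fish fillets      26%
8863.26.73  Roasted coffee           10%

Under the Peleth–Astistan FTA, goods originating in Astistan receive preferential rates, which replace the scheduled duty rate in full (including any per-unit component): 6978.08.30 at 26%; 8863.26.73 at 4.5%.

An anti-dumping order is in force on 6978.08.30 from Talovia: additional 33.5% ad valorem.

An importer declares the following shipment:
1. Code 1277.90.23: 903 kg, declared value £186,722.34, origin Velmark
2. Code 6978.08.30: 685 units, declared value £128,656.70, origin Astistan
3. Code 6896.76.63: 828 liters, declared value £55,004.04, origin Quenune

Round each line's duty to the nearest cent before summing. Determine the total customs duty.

Line 1 (1277.90.23, Velmark, 903 kg, £186,722.34):
Base rate for 1277.90.23 is 22%.
Duty = £186,722.34 × 22% = £41,078.91.
Line 2 (6978.08.30, Astistan, 685 units, £128,656.70):
Base rate for 6978.08.30 is 30%.
Origin Astistan qualifies under the Peleth–Astistan agreement and 6978.08.30 is covered: preferential rate 26% applies instead.
The additional-duty order on 6978.08.30 targets Talovia, not Astistan; it does not apply.
Duty = £128,656.70 × 26% = £33,450.74.
Line 3 (6896.76.63, Quenune, 828 liters, £55,004.04):
Base rate for 6896.76.63 is 11.5% + £1.72/liter.
Duty = £55,004.04 × 11.5% + 828 × £1.72 = £7,749.62.
Total = £41,078.91 + £33,450.74 + £7,749.62 = £82,279.27.

£82,279.27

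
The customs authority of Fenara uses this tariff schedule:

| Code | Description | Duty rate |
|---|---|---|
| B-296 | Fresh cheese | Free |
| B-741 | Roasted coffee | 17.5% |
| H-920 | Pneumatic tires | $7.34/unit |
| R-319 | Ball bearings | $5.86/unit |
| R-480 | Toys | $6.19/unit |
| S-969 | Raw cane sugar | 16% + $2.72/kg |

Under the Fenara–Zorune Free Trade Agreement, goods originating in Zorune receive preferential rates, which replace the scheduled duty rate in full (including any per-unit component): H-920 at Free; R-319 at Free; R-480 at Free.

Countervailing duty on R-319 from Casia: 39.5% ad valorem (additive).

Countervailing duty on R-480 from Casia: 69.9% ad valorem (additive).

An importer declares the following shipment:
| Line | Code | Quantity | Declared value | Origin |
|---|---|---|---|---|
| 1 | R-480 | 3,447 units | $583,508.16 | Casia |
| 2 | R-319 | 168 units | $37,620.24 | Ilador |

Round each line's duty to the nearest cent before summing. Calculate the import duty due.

$430,193.61

Line 1 (R-480, Casia, 3,447 units, $583,508.16):
Base rate for R-480 is $6.19/unit.
R-480 has an FTA preferential rate, but origin Casia is not Zorune; base rate stands.
Additional duty on R-480 from Casia: +69.9% ad valorem. Applied ad valorem rate = 69.9%.
Duty = $583,508.16 × 69.9% + 3,447 × $6.19 = $429,209.13.
Line 2 (R-319, Ilador, 168 units, $37,620.24):
Base rate for R-319 is $5.86/unit.
R-319 has an FTA preferential rate, but origin Ilador is not Zorune; base rate stands.
The additional-duty order on R-319 targets Casia, not Ilador; it does not apply.
Duty = 168 × $5.86 = $984.48.
Total = $429,209.13 + $984.48 = $430,193.61.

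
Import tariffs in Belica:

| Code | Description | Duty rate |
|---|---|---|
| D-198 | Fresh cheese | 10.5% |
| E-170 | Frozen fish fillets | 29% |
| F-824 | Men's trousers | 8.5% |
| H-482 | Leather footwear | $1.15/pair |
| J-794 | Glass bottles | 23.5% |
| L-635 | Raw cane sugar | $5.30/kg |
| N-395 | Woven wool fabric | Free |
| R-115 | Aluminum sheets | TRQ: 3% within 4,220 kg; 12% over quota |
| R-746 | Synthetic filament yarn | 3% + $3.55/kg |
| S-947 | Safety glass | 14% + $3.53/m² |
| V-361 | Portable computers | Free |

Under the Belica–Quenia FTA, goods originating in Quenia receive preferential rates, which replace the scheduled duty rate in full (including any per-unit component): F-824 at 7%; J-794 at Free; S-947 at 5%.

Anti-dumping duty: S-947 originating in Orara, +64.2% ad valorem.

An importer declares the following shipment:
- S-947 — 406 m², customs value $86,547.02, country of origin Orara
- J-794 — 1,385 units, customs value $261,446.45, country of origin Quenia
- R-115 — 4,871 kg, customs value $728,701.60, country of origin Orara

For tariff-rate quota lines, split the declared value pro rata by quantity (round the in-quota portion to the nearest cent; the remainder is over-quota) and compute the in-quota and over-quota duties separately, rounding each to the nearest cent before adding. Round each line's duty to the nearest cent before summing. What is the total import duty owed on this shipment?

Line 1 (S-947, Orara, 406 m², $86,547.02):
Base rate for S-947 is 14% + $3.53/m².
S-947 has an FTA preferential rate, but origin Orara is not Quenia; base rate stands.
Additional duty on S-947 from Orara: +64.2%. Applied ad valorem rate: 14% + 64.2% = 78.2%.
Duty = $86,547.02 × 78.2% + 406 × $3.53 = $69,112.95.
Line 2 (J-794, Quenia, 1,385 units, $261,446.45):
Base rate for J-794 is 23.5%.
Origin Quenia qualifies under the Belica–Quenia agreement and J-794 is covered: preferential rate Free applies instead.
Duty = $261,446.45 × 0% = $0.00.
Line 3 (R-115, Orara, 4,871 kg, $728,701.60):
Code R-115 is under a tariff-rate quota (threshold 4,220 kg). In-quota: 4,220 kg at 3%; over-quota: 651 kg at 12%.
Pro-rata value split: in-quota = $728,701.60 × 4,220/4,871 = $631,312.00; over-quota = $728,701.60 − $631,312.00 = $97,389.60.
In-quota duty = $631,312.00 × 3% = $18,939.36. Over-quota duty = $97,389.60 × 12% = $11,686.75.
Line duty = $18,939.36 + $11,686.75 = $30,626.11.
Total = $69,112.95 + $0.00 + $30,626.11 = $99,739.06.

$99,739.06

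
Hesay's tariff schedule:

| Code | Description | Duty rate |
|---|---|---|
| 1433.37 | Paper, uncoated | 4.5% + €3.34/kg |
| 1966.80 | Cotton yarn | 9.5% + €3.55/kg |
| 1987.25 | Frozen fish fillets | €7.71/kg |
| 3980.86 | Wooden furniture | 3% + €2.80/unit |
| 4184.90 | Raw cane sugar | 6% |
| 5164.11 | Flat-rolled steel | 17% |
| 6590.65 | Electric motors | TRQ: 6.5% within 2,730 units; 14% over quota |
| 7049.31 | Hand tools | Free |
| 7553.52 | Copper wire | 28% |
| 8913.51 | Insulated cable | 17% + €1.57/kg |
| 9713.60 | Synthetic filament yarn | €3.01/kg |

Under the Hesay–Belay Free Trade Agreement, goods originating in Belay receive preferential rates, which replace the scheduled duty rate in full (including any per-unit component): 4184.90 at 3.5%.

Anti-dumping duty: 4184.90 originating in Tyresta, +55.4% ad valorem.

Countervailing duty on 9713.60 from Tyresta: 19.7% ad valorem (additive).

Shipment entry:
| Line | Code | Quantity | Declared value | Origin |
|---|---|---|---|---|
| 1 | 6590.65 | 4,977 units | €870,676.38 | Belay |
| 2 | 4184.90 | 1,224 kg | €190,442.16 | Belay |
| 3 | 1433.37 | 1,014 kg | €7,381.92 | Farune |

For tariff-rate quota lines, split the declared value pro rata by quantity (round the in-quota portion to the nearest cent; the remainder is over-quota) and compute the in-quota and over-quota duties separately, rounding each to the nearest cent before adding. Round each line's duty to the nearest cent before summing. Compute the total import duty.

€96,460.16

Line 1 (6590.65, Belay, 4,977 units, €870,676.38):
Code 6590.65 is under a tariff-rate quota (threshold 2,730 units). In-quota: 2,730 units at 6.5%; over-quota: 2,247 units at 14%.
Pro-rata value split: in-quota = €870,676.38 × 2,730/4,977 = €477,586.20; over-quota = €870,676.38 − €477,586.20 = €393,090.18.
In-quota duty = €477,586.20 × 6.5% = €31,043.10. Over-quota duty = €393,090.18 × 14% = €55,032.63.
Line duty = €31,043.10 + €55,032.63 = €86,075.73.
Line 2 (4184.90, Belay, 1,224 kg, €190,442.16):
Base rate for 4184.90 is 6%.
Origin Belay qualifies under the Hesay–Belay agreement and 4184.90 is covered: preferential rate 3.5% applies instead.
The additional-duty order on 4184.90 targets Tyresta, not Belay; it does not apply.
Duty = €190,442.16 × 3.5% = €6,665.48.
Line 3 (1433.37, Farune, 1,014 kg, €7,381.92):
Base rate for 1433.37 is 4.5% + €3.34/kg.
Duty = €7,381.92 × 4.5% + 1,014 × €3.34 = €3,718.95.
Total = €86,075.73 + €6,665.48 + €3,718.95 = €96,460.16.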